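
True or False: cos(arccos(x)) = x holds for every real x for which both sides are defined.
True.

Claim: cos(arccos(x)) = x.
Reasoning: For -1 ≤ x ≤ 1 (where arccos is defined), arccos(x) is by definition an angle whose cosine equals x. Taking the cosine of that angle returns x. (Note the other order, arccos(cos x) = x, is NOT an identity.)
So the two sides agree for every real x for which both sides are defined.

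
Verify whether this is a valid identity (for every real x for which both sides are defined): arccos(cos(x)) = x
No, this is NOT an identity.

Claim: arccos(cos(x)) = x.
Test a specific point where both sides are defined: x = -π/4.
LHS = arccos(cos(x)) ≈ 0.7854
RHS = x ≈ -0.7854
Since 0.7854 ≠ -0.7854, the equation fails at this point, so it cannot hold for every real x for which both sides are defined.
arccos only returns values in [0, π], so arccos(cos(x)) = x holds only for x in that interval, not for all real x.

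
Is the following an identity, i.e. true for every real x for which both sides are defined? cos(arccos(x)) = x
Claim: cos(arccos(x)) = x.
Reasoning: For -1 ≤ x ≤ 1 (where arccos is defined), arccos(x) is by definition an angle whose cosine equals x. Taking the cosine of that angle returns x. (Note the other order, arccos(cos x) = x, is NOT an identity.)
So the two sides agree for every real x for which both sides are defined.

Conclusion: Yes, this is an identity.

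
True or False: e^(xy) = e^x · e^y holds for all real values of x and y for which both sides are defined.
Claim: e^(xy) = e^x · e^y.
Test a specific point where both sides are defined: x = 5, y = -3.
LHS = e^(xy) ≈ 0.0000
RHS = e^x · e^y ≈ 7.3891
Since 0.0000 ≠ 7.3891, the equation fails at this point, so it cannot hold for all real values of x and y for which both sides are defined.
e^x · e^y = e^(x+y), not e^(xy).

Conclusion: False.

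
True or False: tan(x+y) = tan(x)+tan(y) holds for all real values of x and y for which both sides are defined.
Claim: tan(x+y) = tan(x)+tan(y).
Test a specific point where both sides are defined: x = π/6, y = -π/4.
LHS = tan(x+y) ≈ -0.2679
RHS = tan(x)+tan(y) ≈ -0.4226
Since -0.2679 ≠ -0.4226, the equation fails at this point, so it cannot hold for all real values of x and y for which both sides are defined.
The correct formula is tan(x+y) = (tan(x) + tan(y))/(1 - tan(x)tan(y)).

Conclusion: False.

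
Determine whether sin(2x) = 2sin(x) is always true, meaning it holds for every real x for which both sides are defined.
Claim: sin(2x) = 2sin(x).
Test a specific point where both sides are defined: x = π/2.
LHS = sin(2x) ≈ 0.0000
RHS = 2sin(x) ≈ 2.0000
Since 0.0000 ≠ 2.0000, the equation fails at this point, so it cannot hold for every real x for which both sides are defined.
The correct double-angle formula is sin(2x) = 2sin(x)cos(x).

Conclusion: No, this is NOT an identity.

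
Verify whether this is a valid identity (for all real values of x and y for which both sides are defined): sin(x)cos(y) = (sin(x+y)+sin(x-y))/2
Yes, this is an identity.

Claim: sin(x)cos(y) = (sin(x+y)+sin(x-y))/2.
Reasoning: sin(x+y) = sin(x)cos(y) + cos(x)sin(y) and sin(x-y) = sin(x)cos(y) - cos(x)sin(y). Adding, sin(x+y) + sin(x-y) = 2sin(x)cos(y); divide by 2.
So the two sides agree for all real values of x and y for which both sides are defined.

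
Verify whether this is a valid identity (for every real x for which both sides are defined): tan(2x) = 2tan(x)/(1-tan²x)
Yes, this is an identity.

Claim: tan(2x) = 2tan(x)/(1-tan²x).
Reasoning: tan(2x) = sin(2x)/cos(2x) = 2sin(x)cos(x) / (cos²x - sin²x). Divide numerator and denominator by cos²x: 2tan(x) / (1 - tan²x).
So the two sides agree for every real x for which both sides are defined.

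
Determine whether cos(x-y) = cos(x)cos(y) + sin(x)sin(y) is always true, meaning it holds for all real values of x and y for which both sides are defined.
Yes, this is an identity.

Claim: cos(x-y) = cos(x)cos(y) + sin(x)sin(y).
Reasoning: Replace y by -y in cos(x+y) = cos(x)cos(y) - sin(x)sin(y) and use cos(-y) = cos(y), sin(-y) = -sin(y): cos(x-y) = cos(x)cos(y) + sin(x)sin(y).
So the two sides agree for all real values of x and y for which both sides are defined.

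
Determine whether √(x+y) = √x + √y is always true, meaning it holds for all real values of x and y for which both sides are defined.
Claim: √(x+y) = √x + √y.
Test a specific point where both sides are defined: x = 1/2, y = 4.
LHS = √(x+y) ≈ 2.1213
RHS = √x + √y ≈ 2.7071
Since 2.1213 ≠ 2.7071, the equation fails at this point, so it cannot hold for all real values of x and y for which both sides are defined.
Squaring the right side gives x + 2√(xy) + y, not x + y.

Conclusion: No, this is NOT an identity.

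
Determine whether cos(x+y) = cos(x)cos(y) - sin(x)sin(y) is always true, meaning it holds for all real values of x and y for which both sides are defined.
Claim: cos(x+y) = cos(x)cos(y) - sin(x)sin(y).
Reasoning: By Euler's formula e^(i(x+y)) = e^(ix)·e^(iy) = (cos x + i·sin x)(cos y + i·sin y). The real part of the left side is cos(x+y); the real part of the product is cos(x)cos(y) - sin(x)sin(y) (since i·i = -1).
So the two sides agree for all real values of x and y for which both sides are defined.

Conclusion: Yes, this is an identity.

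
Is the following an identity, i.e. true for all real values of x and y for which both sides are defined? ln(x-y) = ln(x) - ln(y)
Claim: ln(x-y) = ln(x) - ln(y).
Test a specific point where both sides are defined: x = 5, y = 3/2.
LHS = ln(x-y) ≈ 1.2528
RHS = ln(x) - ln(y) ≈ 1.2040
Since 1.2528 ≠ 1.2040, the equation fails at this point, so it cannot hold for all real values of x and y for which both sides are defined.
ln(x) - ln(y) = ln(x/y), not ln(x-y).

Conclusion: No, this is NOT an identity.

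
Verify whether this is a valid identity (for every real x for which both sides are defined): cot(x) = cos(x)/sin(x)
Yes, this is an identity.

Claim: cot(x) = cos(x)/sin(x).
Reasoning: cot(x) is defined as 1/tan(x) = 1/(sin(x)/cos(x)) = cos(x)/sin(x), wherever sin(x) ≠ 0.
So the two sides agree for every real x for which both sides are defined.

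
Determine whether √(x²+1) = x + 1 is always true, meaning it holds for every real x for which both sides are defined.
Claim: √(x²+1) = x + 1.
Test a specific point where both sides are defined: x = 5.
LHS = √(x²+1) ≈ 5.0990
RHS = x + 1 ≈ 6.0000
Since 5.0990 ≠ 6.0000, the equation fails at this point, so it cannot hold for every real x for which both sides are defined.
(x+1)² = x² + 2x + 1 ≠ x² + 1 unless x = 0.

Conclusion: No, this is NOT an identity.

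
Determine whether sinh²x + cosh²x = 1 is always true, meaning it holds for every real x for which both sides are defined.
No, this is NOT an identity.

Claim: sinh²x + cosh²x = 1.
Test a specific point where both sides are defined: x = 4.
LHS = sinh²x + cosh²x ≈ 1490.4792
RHS = 1 ≈ 1.0000
Since 1490.4792 ≠ 1.0000, the equation fails at this point, so it cannot hold for every real x for which both sides are defined.
The correct hyperbolic identity is cosh²x - sinh²x = 1 (a difference); the sum sinh²x + cosh²x equals cosh(2x).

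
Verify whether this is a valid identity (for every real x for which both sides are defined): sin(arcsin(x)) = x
Claim: sin(arcsin(x)) = x.
Reasoning: For -1 ≤ x ≤ 1 (where arcsin is defined), arcsin(x) is by definition an angle whose sine equals x. Taking the sine of that angle returns x. (Note the other order, arcsin(sin x) = x, is NOT an identity.)
So the two sides agree for every real x for which both sides are defined.

Conclusion: Yes, this is an identity.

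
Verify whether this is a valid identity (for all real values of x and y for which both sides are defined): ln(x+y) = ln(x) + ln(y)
No, this is NOT an identity.

Claim: ln(x+y) = ln(x) + ln(y).
Test a specific point where both sides are defined: x = 3, y = 1/2.
LHS = ln(x+y) ≈ 1.2528
RHS = ln(x) + ln(y) ≈ 0.4055
Since 1.2528 ≠ 0.4055, the equation fails at this point, so it cannot hold for all real values of x and y for which both sides are defined.
ln(x) + ln(y) = ln(xy), not ln(x+y).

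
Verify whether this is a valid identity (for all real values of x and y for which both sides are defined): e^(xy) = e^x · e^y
Claim: e^(xy) = e^x · e^y.
Test a specific point where both sides are defined: x = 5, y = -2.
LHS = e^(xy) ≈ 0.0000
RHS = e^x · e^y ≈ 20.0855
Since 0.0000 ≠ 20.0855, the equation fails at this point, so it cannot hold for all real values of x and y for which both sides are defined.
e^x · e^y = e^(x+y), not e^(xy).

Conclusion: No, this is NOT an identity.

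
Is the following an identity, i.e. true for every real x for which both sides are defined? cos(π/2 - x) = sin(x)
Yes, this is an identity.

Claim: cos(π/2 - x) = sin(x).
Reasoning: Use cos(u - v) = cos(u)cos(v) + sin(u)sin(v) with u = π/2, v = x: cos(π/2)cos(x) + sin(π/2)sin(x) = 0·cos(x) + 1·sin(x) = sin(x).
So the two sides agree for every real x for which both sides are defined.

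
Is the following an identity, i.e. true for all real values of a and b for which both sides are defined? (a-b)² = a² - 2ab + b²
Claim: (a-b)² = a² - 2ab + b².
Reasoning: Expand: (a-b)² = (a-b)(a-b) = a·a - a·b - b·a + b·b = a² - 2ab + b².
So the two sides agree for all real values of a and b for which both sides are defined.

Conclusion: Yes, this is an identity.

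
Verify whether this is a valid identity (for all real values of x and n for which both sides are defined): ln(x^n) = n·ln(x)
Yes, this is an identity.

Claim: ln(x^n) = n·ln(x).
Reasoning: The right side requires x > 0. For x > 0, x^n = (e^(ln x))^n = e^(n·ln x), so taking ln of both sides gives ln(x^n) = n·ln(x).
So the two sides agree for all real values of x and n for which both sides are defined.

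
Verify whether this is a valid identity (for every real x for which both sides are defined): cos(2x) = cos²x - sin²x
Yes, this is an identity.

Claim: cos(2x) = cos²x - sin²x.
Reasoning: Put y = x in the addition formula cos(x+y) = cos(x)cos(y) - sin(x)sin(y): cos(2x) = cos²x - sin²x.
So the two sides agree for every real x for which both sides are defined.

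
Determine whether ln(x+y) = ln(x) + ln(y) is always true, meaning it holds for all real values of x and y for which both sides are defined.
Claim: ln(x+y) = ln(x) + ln(y).
Test a specific point where both sides are defined: x = 2, y = 3/2.
LHS = ln(x+y) ≈ 1.2528
RHS = ln(x) + ln(y) ≈ 1.0986
Since 1.2528 ≠ 1.0986, the equation fails at this point, so it cannot hold for all real values of x and y for which both sides are defined.
ln(x) + ln(y) = ln(xy), not ln(x+y).

Conclusion: No, this is NOT an identity.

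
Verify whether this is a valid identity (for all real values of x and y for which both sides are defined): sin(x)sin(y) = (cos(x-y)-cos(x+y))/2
Claim: sin(x)sin(y) = (cos(x-y)-cos(x+y))/2.
Reasoning: cos(x-y) = cos(x)cos(y) + sin(x)sin(y) and cos(x+y) = cos(x)cos(y) - sin(x)sin(y). Subtracting, cos(x-y) - cos(x+y) = 2sin(x)sin(y); divide by 2.
So the two sides agree for all real values of x and y for which both sides are defined.

Conclusion: Yes, this is an identity.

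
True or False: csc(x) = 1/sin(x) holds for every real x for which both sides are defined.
True.

Claim: csc(x) = 1/sin(x).
Reasoning: csc(x) is by definition the reciprocal of sin(x), wherever sin(x) ≠ 0.
So the two sides agree for every real x for which both sides are defined.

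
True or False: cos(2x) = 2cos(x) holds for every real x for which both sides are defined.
False.

Claim: cos(2x) = 2cos(x).
Test a specific point where both sides are defined: x = π/3.
LHS = cos(2x) ≈ -0.5000
RHS = 2cos(x) ≈ 1.0000
Since -0.5000 ≠ 1.0000, the equation fails at this point, so it cannot hold for every real x for which both sides are defined.
The correct double-angle formula is cos(2x) = cos²x - sin²x.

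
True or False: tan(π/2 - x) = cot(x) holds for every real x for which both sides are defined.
Claim: tan(π/2 - x) = cot(x).
Reasoning: tan(π/2 - x) = sin(π/2 - x)/cos(π/2 - x) = cos(x)/sin(x) = cot(x), using the cofunction identities sin(π/2 - x) = cos(x) and cos(π/2 - x) = sin(x).
So the two sides agree for every real x for which both sides are defined.

Conclusion: True.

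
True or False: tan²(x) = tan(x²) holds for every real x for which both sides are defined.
False.

Claim: tan²(x) = tan(x²).
Test a specific point where both sides are defined: x = 3π/4.
LHS = tan²(x) ≈ 1.0000
RHS = tan(x²) ≈ -0.8977
Since 1.0000 ≠ -0.8977, the equation fails at this point, so it cannot hold for every real x for which both sides are defined.
tan²(x) means (tan x)², squaring the output; tan(x²) squares the input. These are different functions.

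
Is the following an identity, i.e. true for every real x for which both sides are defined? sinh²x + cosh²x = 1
Claim: sinh²x + cosh²x = 1.
Test a specific point where both sides are defined: x = -1.
LHS = sinh²x + cosh²x ≈ 3.7622
RHS = 1 ≈ 1.0000
Since 3.7622 ≠ 1.0000, the equation fails at this point, so it cannot hold for every real x for which both sides are defined.
The correct hyperbolic identity is cosh²x - sinh²x = 1 (a difference); the sum sinh²x + cosh²x equals cosh(2x).

Conclusion: No, this is NOT an identity.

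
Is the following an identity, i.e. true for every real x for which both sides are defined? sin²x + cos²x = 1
Claim: sin²x + cos²x = 1.
Reasoning: The point (cos x, sin x) lies on the unit circle X² + Y² = 1, so cos²x + sin²x = 1 for every real x.
So the two sides agree for every real x for which both sides are defined.

Conclusion: Yes, this is an identity.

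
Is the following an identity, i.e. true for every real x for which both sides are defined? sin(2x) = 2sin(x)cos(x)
Claim: sin(2x) = 2sin(x)cos(x).
Reasoning: Put y = x in the addition formula sin(x+y) = sin(x)cos(y) + cos(x)sin(y): sin(2x) = sin(x)cos(x) + cos(x)sin(x) = 2sin(x)cos(x).
So the two sides agree for every real x for which both sides are defined.

Conclusion: Yes, this is an identity.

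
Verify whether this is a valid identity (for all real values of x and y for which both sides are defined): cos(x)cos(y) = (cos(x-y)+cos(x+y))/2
Yes, this is an identity.

Claim: cos(x)cos(y) = (cos(x-y)+cos(x+y))/2.
Reasoning: cos(x-y) = cos(x)cos(y) + sin(x)sin(y) and cos(x+y) = cos(x)cos(y) - sin(x)sin(y). Adding, cos(x-y) + cos(x+y) = 2cos(x)cos(y); divide by 2.
So the two sides agree for all real values of x and y for which both sides are defined.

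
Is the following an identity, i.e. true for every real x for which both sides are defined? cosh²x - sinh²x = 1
Claim: cosh²x - sinh²x = 1.
Reasoning: With cosh(x) = (e^x + e^-x)/2 and sinh(x) = (e^x - e^-x)/2: cosh²x = (e^(2x) + 2 + e^(-2x))/4 and sinh²x = (e^(2x) - 2 + e^(-2x))/4. Subtracting leaves 4/4 = 1.
So the two sides agree for every real x for which both sides are defined.

Conclusion: Yes, this is an identity.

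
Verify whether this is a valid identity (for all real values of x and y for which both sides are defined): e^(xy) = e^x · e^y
No, this is NOT an identity.

Claim: e^(xy) = e^x · e^y.
Test a specific point where both sides are defined: x = 5, y = 1/2.
LHS = e^(xy) ≈ 12.1825
RHS = e^x · e^y ≈ 244.6919
Since 12.1825 ≠ 244.6919, the equation fails at this point, so it cannot hold for all real values of x and y for which both sides are defined.
e^x · e^y = e^(x+y), not e^(xy).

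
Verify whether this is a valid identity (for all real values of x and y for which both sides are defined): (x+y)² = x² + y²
Claim: (x+y)² = x² + y².
Test a specific point where both sides are defined: x = 3/2, y = 3.
LHS = (x+y)² ≈ 20.2500
RHS = x² + y² ≈ 11.2500
Since 20.2500 ≠ 11.2500, the equation fails at this point, so it cannot hold for all real values of x and y for which both sides are defined.
The correct expansion is (x+y)² = x² + 2xy + y²; the cross term 2xy is missing.

Conclusion: No, this is NOT an identity.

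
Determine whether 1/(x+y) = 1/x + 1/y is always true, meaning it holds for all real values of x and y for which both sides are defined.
Claim: 1/(x+y) = 1/x + 1/y.
Test a specific point where both sides are defined: x = -2, y = -3.
LHS = 1/(x+y) ≈ -0.2000
RHS = 1/x + 1/y ≈ -0.8333
Since -0.2000 ≠ -0.8333, the equation fails at this point, so it cannot hold for all real values of x and y for which both sides are defined.
1/x + 1/y = (x+y)/(xy), which is not 1/(x+y).

Conclusion: No, this is NOT an identity.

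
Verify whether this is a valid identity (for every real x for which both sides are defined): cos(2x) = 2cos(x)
Claim: cos(2x) = 2cos(x).
Test a specific point where both sides are defined: x = π/3.
LHS = cos(2x) ≈ -0.5000
RHS = 2cos(x) ≈ 1.0000
Since -0.5000 ≠ 1.0000, the equation fails at this point, so it cannot hold for every real x for which both sides are defined.
The correct double-angle formula is cos(2x) = cos²x - sin²x.

Conclusion: No, this is NOT an identity.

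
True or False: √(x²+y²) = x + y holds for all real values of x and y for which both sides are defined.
Claim: √(x²+y²) = x + y.
Test a specific point where both sides are defined: x = 3/2, y = 2.
LHS = √(x²+y²) ≈ 2.5000
RHS = x + y ≈ 3.5000
Since 2.5000 ≠ 3.5000, the equation fails at this point, so it cannot hold for all real values of x and y for which both sides are defined.
(x+y)² = x² + 2xy + y², not x² + y², so the square root does not split this way.

Conclusion: False.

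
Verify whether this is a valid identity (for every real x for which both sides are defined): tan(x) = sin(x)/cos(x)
Claim: tan(x) = sin(x)/cos(x).
Reasoning: For an angle x whose terminal point on the unit circle is (cos x, sin x), tan(x) is defined as the ratio (second coordinate)/(first coordinate) = sin(x)/cos(x), wherever cos(x) ≠ 0.
So the two sides agree for every real x for which both sides are defined.

Conclusion: Yes, this is an identity.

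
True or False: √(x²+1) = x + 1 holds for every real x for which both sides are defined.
Claim: √(x²+1) = x + 1.
Test a specific point where both sides are defined: x = 1/2.
LHS = √(x²+1) ≈ 1.1180
RHS = x + 1 ≈ 1.5000
Since 1.1180 ≠ 1.5000, the equation fails at this point, so it cannot hold for every real x for which both sides are defined.
(x+1)² = x² + 2x + 1 ≠ x² + 1 unless x = 0.

Conclusion: False.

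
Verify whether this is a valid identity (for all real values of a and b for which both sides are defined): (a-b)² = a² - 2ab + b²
Yes, this is an identity.

Claim: (a-b)² = a² - 2ab + b².
Reasoning: Expand: (a-b)² = (a-b)(a-b) = a·a - a·b - b·a + b·b = a² - 2ab + b².
So the two sides agree for all real values of a and b for which both sides are defined.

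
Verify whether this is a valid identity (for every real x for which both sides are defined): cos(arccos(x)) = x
Yes, this is an identity.

Claim: cos(arccos(x)) = x.
Reasoning: For -1 ≤ x ≤ 1 (where arccos is defined), arccos(x) is by definition an angle whose cosine equals x. Taking the cosine of that angle returns x. (Note the other order, arccos(cos x) = x, is NOT an identity.)
So the two sides agree for every real x for which both sides are defined.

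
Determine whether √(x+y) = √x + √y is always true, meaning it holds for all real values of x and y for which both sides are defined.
No, this is NOT an identity.

Claim: √(x+y) = √x + √y.
Test a specific point where both sides are defined: x = 3, y = 1/2.
LHS = √(x+y) ≈ 1.8708
RHS = √x + √y ≈ 2.4392
Since 1.8708 ≠ 2.4392, the equation fails at this point, so it cannot hold for all real values of x and y for which both sides are defined.
Squaring the right side gives x + 2√(xy) + y, not x + y.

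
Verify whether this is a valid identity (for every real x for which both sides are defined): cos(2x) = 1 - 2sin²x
Claim: cos(2x) = 1 - 2sin²x.
Reasoning: cos(2x) = cos²x - sin²x. Replace cos²x by 1 - sin²x: (1 - sin²x) - sin²x = 1 - 2sin²x.
So the two sides agree for every real x for which both sides are defined.

Conclusion: Yes, this is an identity.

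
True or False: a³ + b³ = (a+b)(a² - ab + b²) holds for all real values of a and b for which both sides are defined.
Claim: a³ + b³ = (a+b)(a² - ab + b²).
Reasoning: Expand the right side: (a+b)(a² - ab + b²) = a³ - a²b + ab² + a²b - ab² + b³ = a³ + b³ (the middle terms cancel in pairs).
So the two sides agree for all real values of a and b for which both sides are defined.

Conclusion: True.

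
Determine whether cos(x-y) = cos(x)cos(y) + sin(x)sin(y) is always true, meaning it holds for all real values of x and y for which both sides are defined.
Yes, this is an identity.

Claim: cos(x-y) = cos(x)cos(y) + sin(x)sin(y).
Reasoning: Replace y by -y in cos(x+y) = cos(x)cos(y) - sin(x)sin(y) and use cos(-y) = cos(y), sin(-y) = -sin(y): cos(x-y) = cos(x)cos(y) + sin(x)sin(y).
So the two sides agree for all real values of x and y for which both sides are defined.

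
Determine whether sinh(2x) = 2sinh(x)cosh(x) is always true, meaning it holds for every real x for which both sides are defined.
Yes, this is an identity.

Claim: sinh(2x) = 2sinh(x)cosh(x).
Reasoning: 2sinh(x)cosh(x) = 2 · (e^x - e^-x)/2 · (e^x + e^-x)/2 = (e^(2x) - e^(-2x))/2 = sinh(2x).
So the two sides agree for every real x for which both sides are defined.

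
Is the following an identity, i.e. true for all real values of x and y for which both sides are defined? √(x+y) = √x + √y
No, this is NOT an identity.

Claim: √(x+y) = √x + √y.
Test a specific point where both sides are defined: x = 5, y = 3.
LHS = √(x+y) ≈ 2.8284
RHS = √x + √y ≈ 3.9681
Since 2.8284 ≠ 3.9681, the equation fails at this point, so it cannot hold for all real values of x and y for which both sides are defined.
Squaring the right side gives x + 2√(xy) + y, not x + y.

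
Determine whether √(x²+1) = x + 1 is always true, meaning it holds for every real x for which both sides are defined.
Claim: √(x²+1) = x + 1.
Test a specific point where both sides are defined: x = 4.
LHS = √(x²+1) ≈ 4.1231
RHS = x + 1 ≈ 5.0000
Since 4.1231 ≠ 5.0000, the equation fails at this point, so it cannot hold for every real x for which both sides are defined.
(x+1)² = x² + 2x + 1 ≠ x² + 1 unless x = 0.

Conclusion: No, this is NOT an identity.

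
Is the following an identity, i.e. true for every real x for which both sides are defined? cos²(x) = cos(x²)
Claim: cos²(x) = cos(x²).
Test a specific point where both sides are defined: x = π.
LHS = cos²(x) ≈ 1.0000
RHS = cos(x²) ≈ -0.9027
Since 1.0000 ≠ -0.9027, the equation fails at this point, so it cannot hold for every real x for which both sides are defined.
cos²(x) means (cos x)², squaring the output; cos(x²) squares the input. These are different functions.

Conclusion: No, this is NOT an identity.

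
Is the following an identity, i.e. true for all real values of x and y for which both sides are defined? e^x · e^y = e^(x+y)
Yes, this is an identity.

Claim: e^x · e^y = e^(x+y).
Reasoning: This is the law of exponents for a common base: multiplying powers adds exponents. E.g. from the series, (Σ x^j/j!)(Σ y^k/k!) = Σ_m (Σ_{j+k=m} x^j y^k/(j!k!)) = Σ_m (x+y)^m/m! by the binomial theorem.
So the two sides agree for all real values of x and y for which both sides are defined.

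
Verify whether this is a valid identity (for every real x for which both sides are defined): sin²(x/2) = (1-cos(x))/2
Yes, this is an identity.

Claim: sin²(x/2) = (1-cos(x))/2.
Reasoning: Use cos(2θ) = 1 - 2sin²θ with θ = x/2: cos(x) = 1 - 2sin²(x/2). Solving for sin²(x/2) gives (1 - cos(x))/2.
So the two sides agree for every real x for which both sides are defined.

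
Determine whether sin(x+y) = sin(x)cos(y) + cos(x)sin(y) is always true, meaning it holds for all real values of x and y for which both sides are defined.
Yes, this is an identity.

Claim: sin(x+y) = sin(x)cos(y) + cos(x)sin(y).
Reasoning: By Euler's formula e^(i(x+y)) = e^(ix)·e^(iy) = (cos x + i·sin x)(cos y + i·sin y). The imaginary part of the left side is sin(x+y); the imaginary part of the product is sin(x)cos(y) + cos(x)sin(y).
So the two sides agree for all real values of x and y for which both sides are defined.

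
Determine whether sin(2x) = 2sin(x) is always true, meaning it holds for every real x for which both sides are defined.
No, this is NOT an identity.

Claim: sin(2x) = 2sin(x).
Test a specific point where both sides are defined: x = 3π/4.
LHS = sin(2x) ≈ -1.0000
RHS = 2sin(x) ≈ 1.4142
Since -1.0000 ≠ 1.4142, the equation fails at this point, so it cannot hold for every real x for which both sides are defined.
The correct double-angle formula is sin(2x) = 2sin(x)cos(x).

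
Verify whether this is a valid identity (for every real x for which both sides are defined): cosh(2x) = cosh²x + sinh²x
Claim: cosh(2x) = cosh²x + sinh²x.
Reasoning: cosh²x = (e^(2x) + 2 + e^(-2x))/4 and sinh²x = (e^(2x) - 2 + e^(-2x))/4. Adding gives (2e^(2x) + 2e^(-2x))/4 = (e^(2x) + e^(-2x))/2 = cosh(2x).
So the two sides agree for every real x for which both sides are defined.

Conclusion: Yes, this is an identity.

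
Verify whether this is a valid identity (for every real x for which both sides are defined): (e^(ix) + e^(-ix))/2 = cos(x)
Claim: (e^(ix) + e^(-ix))/2 = cos(x).
Reasoning: By Euler's formula e^(ix) = cos(x) + i·sin(x) and e^(-ix) = cos(x) - i·sin(x). Adding cancels the sine terms: e^(ix) + e^(-ix) = 2cos(x); divide by 2.
So the two sides agree for every real x for which both sides are defined.

Conclusion: Yes, this is an identity.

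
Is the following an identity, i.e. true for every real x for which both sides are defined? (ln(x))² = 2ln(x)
Claim: (ln(x))² = 2ln(x).
Test a specific point where both sides are defined: x = 5.
LHS = (ln(x))² ≈ 2.5903
RHS = 2ln(x) ≈ 3.2189
Since 2.5903 ≠ 3.2189, the equation fails at this point, so it cannot hold for every real x for which both sides are defined.
2ln(x) equals ln(x²), which is not the same as (ln x)².

Conclusion: No, this is NOT an identity.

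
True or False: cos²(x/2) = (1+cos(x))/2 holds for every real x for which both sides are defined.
True.

Claim: cos²(x/2) = (1+cos(x))/2.
Reasoning: Use cos(2θ) = 2cos²θ - 1 with θ = x/2: cos(x) = 2cos²(x/2) - 1. Solving for cos²(x/2) gives (1 + cos(x))/2.
So the two sides agree for every real x for which both sides are defined.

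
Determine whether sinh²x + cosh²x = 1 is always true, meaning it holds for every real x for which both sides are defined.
Claim: sinh²x + cosh²x = 1.
Test a specific point where both sides are defined: x = -2.
LHS = sinh²x + cosh²x ≈ 27.3082
RHS = 1 ≈ 1.0000
Since 27.3082 ≠ 1.0000, the equation fails at this point, so it cannot hold for every real x for which both sides are defined.
The correct hyperbolic identity is cosh²x - sinh²x = 1 (a difference); the sum sinh²x + cosh²x equals cosh(2x).

Conclusion: No, this is NOT an identity.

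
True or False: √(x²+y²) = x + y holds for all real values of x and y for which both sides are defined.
Claim: √(x²+y²) = x + y.
Test a specific point where both sides are defined: x = 3, y = -1.
LHS = √(x²+y²) ≈ 3.1623
RHS = x + y ≈ 2.0000
Since 3.1623 ≠ 2.0000, the equation fails at this point, so it cannot hold for all real values of x and y for which both sides are defined.
(x+y)² = x² + 2xy + y², not x² + y², so the square root does not split this way.

Conclusion: False.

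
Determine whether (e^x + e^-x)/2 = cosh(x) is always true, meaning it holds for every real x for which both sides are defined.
Yes, this is an identity.

Claim: (e^x + e^-x)/2 = cosh(x).
Reasoning: This is exactly the definition of the hyperbolic cosine: cosh(x) := (e^x + e^-x)/2.
So the two sides agree for every real x for which both sides are defined.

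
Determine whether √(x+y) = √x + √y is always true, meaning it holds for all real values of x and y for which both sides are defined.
No, this is NOT an identity.

Claim: √(x+y) = √x + √y.
Test a specific point where both sides are defined: x = 5, y = 2.
LHS = √(x+y) ≈ 2.6458
RHS = √x + √y ≈ 3.6503
Since 2.6458 ≠ 3.6503, the equation fails at this point, so it cannot hold for all real values of x and y for which both sides are defined.
Squaring the right side gives x + 2√(xy) + y, not x + y.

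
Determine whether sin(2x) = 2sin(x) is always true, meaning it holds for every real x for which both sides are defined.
No, this is NOT an identity.

Claim: sin(2x) = 2sin(x).
Test a specific point where both sides are defined: x = -π/3.
LHS = sin(2x) ≈ -0.8660
RHS = 2sin(x) ≈ -1.7321
Since -0.8660 ≠ -1.7321, the equation fails at this point, so it cannot hold for every real x for which both sides are defined.
The correct double-angle formula is sin(2x) = 2sin(x)cos(x).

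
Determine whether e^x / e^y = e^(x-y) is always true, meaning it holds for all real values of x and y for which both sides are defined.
Yes, this is an identity.

Claim: e^x / e^y = e^(x-y).
Reasoning: 1/e^y = e^(-y), so e^x / e^y = e^x · e^(-y) = e^(x + (-y)) = e^(x-y) by the product rule for exponents.
So the two sides agree for all real values of x and y for which both sides are defined.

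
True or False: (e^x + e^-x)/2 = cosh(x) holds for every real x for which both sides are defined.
True.

Claim: (e^x + e^-x)/2 = cosh(x).
Reasoning: This is exactly the definition of the hyperbolic cosine: cosh(x) := (e^x + e^-x)/2.
So the two sides agree for every real x for which both sides are defined.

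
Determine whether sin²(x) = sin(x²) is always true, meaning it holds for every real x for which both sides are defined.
No, this is NOT an identity.

Claim: sin²(x) = sin(x²).
Test a specific point where both sides are defined: x = -π/4.
LHS = sin²(x) ≈ 0.5000
RHS = sin(x²) ≈ 0.5785
Since 0.5000 ≠ 0.5785, the equation fails at this point, so it cannot hold for every real x for which both sides are defined.
sin²(x) means (sin x)², squaring the output; sin(x²) squares the input. These are different functions.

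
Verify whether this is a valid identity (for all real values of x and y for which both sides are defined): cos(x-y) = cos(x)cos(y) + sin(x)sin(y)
Claim: cos(x-y) = cos(x)cos(y) + sin(x)sin(y).
Reasoning: Replace y by -y in cos(x+y) = cos(x)cos(y) - sin(x)sin(y) and use cos(-y) = cos(y), sin(-y) = -sin(y): cos(x-y) = cos(x)cos(y) + sin(x)sin(y).
So the two sides agree for all real values of x and y for which both sides are defined.

Conclusion: Yes, this is an identity.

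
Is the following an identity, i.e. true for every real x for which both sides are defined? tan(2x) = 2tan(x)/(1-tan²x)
Claim: tan(2x) = 2tan(x)/(1-tan²x).
Reasoning: tan(2x) = sin(2x)/cos(2x) = 2sin(x)cos(x) / (cos²x - sin²x). Divide numerator and denominator by cos²x: 2tan(x) / (1 - tan²x).
So the two sides agree for every real x for which both sides are defined.

Conclusion: Yes, this is an identity.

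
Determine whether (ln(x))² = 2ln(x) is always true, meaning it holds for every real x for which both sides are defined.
No, this is NOT an identity.

Claim: (ln(x))² = 2ln(x).
Test a specific point where both sides are defined: x = 4.
LHS = (ln(x))² ≈ 1.9218
RHS = 2ln(x) ≈ 2.7726
Since 1.9218 ≠ 2.7726, the equation fails at this point, so it cannot hold for every real x for which both sides are defined.
2ln(x) equals ln(x²), which is not the same as (ln x)².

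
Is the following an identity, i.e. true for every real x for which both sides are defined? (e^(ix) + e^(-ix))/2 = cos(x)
Yes, this is an identity.

Claim: (e^(ix) + e^(-ix))/2 = cos(x).
Reasoning: By Euler's formula e^(ix) = cos(x) + i·sin(x) and e^(-ix) = cos(x) - i·sin(x). Adding cancels the sine terms: e^(ix) + e^(-ix) = 2cos(x); divide by 2.
So the two sides agree for every real x for which both sides are defined.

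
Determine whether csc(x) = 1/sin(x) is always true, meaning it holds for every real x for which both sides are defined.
Claim: csc(x) = 1/sin(x).
Reasoning: csc(x) is by definition the reciprocal of sin(x), wherever sin(x) ≠ 0.
So the two sides agree for every real x for which both sides are defined.

Conclusion: Yes, this is an identity.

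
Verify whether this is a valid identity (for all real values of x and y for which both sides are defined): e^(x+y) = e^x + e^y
Claim: e^(x+y) = e^x + e^y.
Test a specific point where both sides are defined: x = 1/2, y = 2.
LHS = e^(x+y) ≈ 12.1825
RHS = e^x + e^y ≈ 9.0378
Since 12.1825 ≠ 9.0378, the equation fails at this point, so it cannot hold for all real values of x and y for which both sides are defined.
The correct rule is e^(x+y) = e^x · e^y (a product, not a sum).

Conclusion: No, this is NOT an identity.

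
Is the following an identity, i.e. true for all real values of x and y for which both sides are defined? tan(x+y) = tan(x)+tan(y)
No, this is NOT an identity.

Claim: tan(x+y) = tan(x)+tan(y).
Test a specific point where both sides are defined: x = π/4, y = π/3.
LHS = tan(x+y) ≈ -3.7321
RHS = tan(x)+tan(y) ≈ 2.7321
Since -3.7321 ≠ 2.7321, the equation fails at this point, so it cannot hold for all real values of x and y for which both sides are defined.
The correct formula is tan(x+y) = (tan(x) + tan(y))/(1 - tan(x)tan(y)).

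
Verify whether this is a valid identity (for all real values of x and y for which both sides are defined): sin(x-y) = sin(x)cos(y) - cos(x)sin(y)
Claim: sin(x-y) = sin(x)cos(y) - cos(x)sin(y).
Reasoning: Replace y by -y in sin(x+y) = sin(x)cos(y) + cos(x)sin(y) and use cos(-y) = cos(y), sin(-y) = -sin(y): sin(x-y) = sin(x)cos(y) - cos(x)sin(y).
So the two sides agree for all real values of x and y for which both sides are defined.

Conclusion: Yes, this is an identity.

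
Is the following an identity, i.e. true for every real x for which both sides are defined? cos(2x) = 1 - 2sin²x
Yes, this is an identity.

Claim: cos(2x) = 1 - 2sin²x.
Reasoning: cos(2x) = cos²x - sin²x. Replace cos²x by 1 - sin²x: (1 - sin²x) - sin²x = 1 - 2sin²x.
So the two sides agree for every real x for which both sides are defined.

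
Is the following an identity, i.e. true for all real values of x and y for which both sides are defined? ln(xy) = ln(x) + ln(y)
Yes, this is an identity.

Claim: ln(xy) = ln(x) + ln(y).
Reasoning: Both sides are simultaneously defined only when x, y > 0. Write x = e^p, y = e^q (p = ln x, q = ln y). Then xy = e^p · e^q = e^(p+q), so ln(xy) = p + q = ln(x) + ln(y).
So the two sides agree for all real values of x and y for which both sides are defined.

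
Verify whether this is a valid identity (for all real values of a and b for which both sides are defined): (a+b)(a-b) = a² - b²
Yes, this is an identity.

Claim: (a+b)(a-b) = a² - b².
Reasoning: Expand: (a+b)(a-b) = a² - ab + ba - b² = a² - b² (the cross terms cancel).
So the two sides agree for all real values of a and b for which both sides are defined.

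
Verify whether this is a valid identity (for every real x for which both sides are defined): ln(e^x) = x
Yes, this is an identity.

Claim: ln(e^x) = x.
Reasoning: ln is the inverse of the exponential: ln(e^x) asks for the exponent p with e^p = e^x, and since e^p is one-to-one that exponent is p = x.
So the two sides agree for every real x for which both sides are defined.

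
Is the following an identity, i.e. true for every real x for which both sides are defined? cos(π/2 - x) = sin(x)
Yes, this is an identity.

Claim: cos(π/2 - x) = sin(x).
Reasoning: Use cos(u - v) = cos(u)cos(v) + sin(u)sin(v) with u = π/2, v = x: cos(π/2)cos(x) + sin(π/2)sin(x) = 0·cos(x) + 1·sin(x) = sin(x).
So the two sides agree for every real x for which both sides are defined.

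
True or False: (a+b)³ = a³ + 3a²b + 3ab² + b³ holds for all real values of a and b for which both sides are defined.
True.

Claim: (a+b)³ = a³ + 3a²b + 3ab² + b³.
Reasoning: (a+b)³ = (a+b)(a+b)² = (a+b)(a² + 2ab + b²) = a³ + 2a²b + ab² + a²b + 2ab² + b³ = a³ + 3a²b + 3ab² + b³.
So the two sides agree for all real values of a and b for which both sides are defined.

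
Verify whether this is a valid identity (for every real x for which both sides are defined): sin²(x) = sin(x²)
No, this is NOT an identity.

Claim: sin²(x) = sin(x²).
Test a specific point where both sides are defined: x = -π/3.
LHS = sin²(x) ≈ 0.7500
RHS = sin(x²) ≈ 0.8897
Since 0.7500 ≠ 0.8897, the equation fails at this point, so it cannot hold for every real x for which both sides are defined.
sin²(x) means (sin x)², squaring the output; sin(x²) squares the input. These are different functions.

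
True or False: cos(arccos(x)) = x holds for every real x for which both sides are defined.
True.

Claim: cos(arccos(x)) = x.
Reasoning: For -1 ≤ x ≤ 1 (where arccos is defined), arccos(x) is by definition an angle whose cosine equals x. Taking the cosine of that angle returns x. (Note the other order, arccos(cos x) = x, is NOT an identity.)
So the two sides agree for every real x for which both sides are defined.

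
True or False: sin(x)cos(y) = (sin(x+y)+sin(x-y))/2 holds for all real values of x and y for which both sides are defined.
Claim: sin(x)cos(y) = (sin(x+y)+sin(x-y))/2.
Reasoning: sin(x+y) = sin(x)cos(y) + cos(x)sin(y) and sin(x-y) = sin(x)cos(y) - cos(x)sin(y). Adding, sin(x+y) + sin(x-y) = 2sin(x)cos(y); divide by 2.
So the two sides agree for all real values of x and y for which both sides are defined.

Conclusion: True.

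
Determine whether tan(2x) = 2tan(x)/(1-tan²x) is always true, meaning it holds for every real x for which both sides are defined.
Claim: tan(2x) = 2tan(x)/(1-tan²x).
Reasoning: tan(2x) = sin(2x)/cos(2x) = 2sin(x)cos(x) / (cos²x - sin²x). Divide numerator and denominator by cos²x: 2tan(x) / (1 - tan²x).
So the two sides agree for every real x for which both sides are defined.

Conclusion: Yes, this is an identity.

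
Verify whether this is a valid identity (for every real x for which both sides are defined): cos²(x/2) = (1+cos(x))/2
Claim: cos²(x/2) = (1+cos(x))/2.
Reasoning: Use cos(2θ) = 2cos²θ - 1 with θ = x/2: cos(x) = 2cos²(x/2) - 1. Solving for cos²(x/2) gives (1 + cos(x))/2.
So the two sides agree for every real x for which both sides are defined.

Conclusion: Yes, this is an identity.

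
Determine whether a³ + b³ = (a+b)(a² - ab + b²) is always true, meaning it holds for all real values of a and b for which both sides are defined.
Claim: a³ + b³ = (a+b)(a² - ab + b²).
Reasoning: Expand the right side: (a+b)(a² - ab + b²) = a³ - a²b + ab² + a²b - ab² + b³ = a³ + b³ (the middle terms cancel in pairs).
So the two sides agree for all real values of a and b for which both sides are defined.

Conclusion: Yes, this is an identity.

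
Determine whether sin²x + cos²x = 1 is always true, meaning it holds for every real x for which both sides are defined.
Yes, this is an identity.

Claim: sin²x + cos²x = 1.
Reasoning: The point (cos x, sin x) lies on the unit circle X² + Y² = 1, so cos²x + sin²x = 1 for every real x.
So the two sides agree for every real x for which both sides are defined.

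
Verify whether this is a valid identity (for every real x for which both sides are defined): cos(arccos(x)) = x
Yes, this is an identity.

Claim: cos(arccos(x)) = x.
Reasoning: For -1 ≤ x ≤ 1 (where arccos is defined), arccos(x) is by definition an angle whose cosine equals x. Taking the cosine of that angle returns x. (Note the other order, arccos(cos x) = x, is NOT an identity.)
So the two sides agree for every real x for which both sides are defined.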